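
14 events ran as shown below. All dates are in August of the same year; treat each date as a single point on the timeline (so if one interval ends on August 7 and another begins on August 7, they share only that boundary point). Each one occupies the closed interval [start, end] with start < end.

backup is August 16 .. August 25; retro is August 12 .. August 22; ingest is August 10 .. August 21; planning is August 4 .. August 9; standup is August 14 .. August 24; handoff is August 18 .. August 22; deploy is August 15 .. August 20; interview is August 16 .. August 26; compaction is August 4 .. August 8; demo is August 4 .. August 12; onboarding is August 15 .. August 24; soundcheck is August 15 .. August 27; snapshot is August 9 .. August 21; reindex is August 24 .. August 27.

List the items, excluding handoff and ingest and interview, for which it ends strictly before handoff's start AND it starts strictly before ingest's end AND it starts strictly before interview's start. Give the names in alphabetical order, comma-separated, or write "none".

compaction, demo, planning

Conditions: its end is strictly before handoff's start (X.end < August 18) AND its start is strictly before ingest's end (X.start < August 21) AND its start is strictly before interview's start (X.start < August 16).
backup: end August 25 < August 18? ✗; start August 16 < August 21? ✓; start August 16 < August 16? ✗ → no.
compaction: end August 8 < August 18? ✓; start August 4 < August 21? ✓; start August 4 < August 16? ✓ → yes.
demo: end August 12 < August 18? ✓; start August 4 < August 21? ✓; start August 4 < August 16? ✓ → yes.
deploy: end August 20 < August 18? ✗; start August 15 < August 21? ✓; start August 15 < August 16? ✓ → no.
onboarding: end August 24 < August 18? ✗; start August 15 < August 21? ✓; start August 15 < August 16? ✓ → no.
planning: end August 9 < August 18? ✓; start August 4 < August 21? ✓; start August 4 < August 16? ✓ → yes.
reindex: end August 27 < August 18? ✗; start August 24 < August 21? ✗; start August 24 < August 16? ✗ → no.
retro: end August 22 < August 18? ✗; start August 12 < August 21? ✓; start August 12 < August 16? ✓ → no.
snapshot: end August 21 < August 18? ✗; start August 9 < August 21? ✓; start August 9 < August 16? ✓ → no.
soundcheck: end August 27 < August 18? ✗; start August 15 < August 21? ✓; start August 15 < August 16? ✓ → no.
standup: end August 24 < August 18? ✗; start August 14 < August 21? ✓; start August 14 < August 16? ✓ → no.
Result: compaction, demo, planning.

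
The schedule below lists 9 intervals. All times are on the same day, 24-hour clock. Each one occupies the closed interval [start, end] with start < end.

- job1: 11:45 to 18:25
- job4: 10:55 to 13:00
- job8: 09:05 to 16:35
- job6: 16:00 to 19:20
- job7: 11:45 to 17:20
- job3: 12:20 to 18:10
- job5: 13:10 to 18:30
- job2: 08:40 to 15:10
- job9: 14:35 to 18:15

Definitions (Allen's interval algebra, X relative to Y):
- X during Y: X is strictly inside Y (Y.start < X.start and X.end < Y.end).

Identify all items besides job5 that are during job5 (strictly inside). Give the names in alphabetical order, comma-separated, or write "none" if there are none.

Target job5 = [13:10, 18:30].
job1 [11:45, 18:25] → overlaps → no.
job2 [08:40, 15:10] → overlaps → no.
job3 [12:20, 18:10] → overlaps → no.
job4 [10:55, 13:00] → before → no.
job6 [16:00, 19:20] → overlapped-by → no.
job7 [11:45, 17:20] → overlaps → no.
job8 [09:05, 16:35] → overlaps → no.
job9 [14:35, 18:15] → during → yes.
Result: job9.

job9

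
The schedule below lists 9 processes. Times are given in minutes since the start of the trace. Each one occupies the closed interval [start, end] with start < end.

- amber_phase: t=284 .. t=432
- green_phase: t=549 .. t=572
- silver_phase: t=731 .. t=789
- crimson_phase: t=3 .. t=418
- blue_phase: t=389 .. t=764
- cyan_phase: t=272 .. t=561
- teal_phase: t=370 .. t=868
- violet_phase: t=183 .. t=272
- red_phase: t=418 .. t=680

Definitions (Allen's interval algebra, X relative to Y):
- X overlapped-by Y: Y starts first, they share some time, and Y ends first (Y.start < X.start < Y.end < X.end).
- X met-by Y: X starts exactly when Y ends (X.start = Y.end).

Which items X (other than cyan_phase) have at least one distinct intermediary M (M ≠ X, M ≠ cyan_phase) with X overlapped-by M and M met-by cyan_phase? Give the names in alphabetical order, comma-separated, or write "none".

none

Target cyan_phase = [t=272, t=561].
Intermediaries M with M met-by cyan_phase: none.
Union: none.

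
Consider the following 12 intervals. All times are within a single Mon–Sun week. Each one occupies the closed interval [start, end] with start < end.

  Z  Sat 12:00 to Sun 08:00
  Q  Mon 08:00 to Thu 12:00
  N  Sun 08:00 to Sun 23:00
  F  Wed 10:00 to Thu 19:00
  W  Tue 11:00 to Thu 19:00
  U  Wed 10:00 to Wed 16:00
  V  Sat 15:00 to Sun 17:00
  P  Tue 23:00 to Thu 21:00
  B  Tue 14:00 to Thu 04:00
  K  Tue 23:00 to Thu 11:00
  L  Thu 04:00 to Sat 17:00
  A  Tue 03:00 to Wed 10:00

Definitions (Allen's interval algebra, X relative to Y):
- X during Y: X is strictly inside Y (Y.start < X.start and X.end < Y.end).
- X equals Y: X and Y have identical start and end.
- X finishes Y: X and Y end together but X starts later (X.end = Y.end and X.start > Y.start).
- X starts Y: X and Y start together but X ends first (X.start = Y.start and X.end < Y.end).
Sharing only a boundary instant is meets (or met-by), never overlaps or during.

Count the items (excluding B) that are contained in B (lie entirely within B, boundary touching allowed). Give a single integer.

1

Target B = [Tue 14:00, Thu 04:00].
A [Tue 03:00, Wed 10:00] → overlaps → no.
F [Wed 10:00, Thu 19:00] → overlapped-by → no.
K [Tue 23:00, Thu 11:00] → overlapped-by → no.
L [Thu 04:00, Sat 17:00] → met-by → no.
N [Sun 08:00, Sun 23:00] → after → no.
P [Tue 23:00, Thu 21:00] → overlapped-by → no.
Q [Mon 08:00, Thu 12:00] → contains → no.
U [Wed 10:00, Wed 16:00] → during → counts.
V [Sat 15:00, Sun 17:00] → after → no.
W [Tue 11:00, Thu 19:00] → contains → no.
Z [Sat 12:00, Sun 08:00] → after → no.
Total: 1.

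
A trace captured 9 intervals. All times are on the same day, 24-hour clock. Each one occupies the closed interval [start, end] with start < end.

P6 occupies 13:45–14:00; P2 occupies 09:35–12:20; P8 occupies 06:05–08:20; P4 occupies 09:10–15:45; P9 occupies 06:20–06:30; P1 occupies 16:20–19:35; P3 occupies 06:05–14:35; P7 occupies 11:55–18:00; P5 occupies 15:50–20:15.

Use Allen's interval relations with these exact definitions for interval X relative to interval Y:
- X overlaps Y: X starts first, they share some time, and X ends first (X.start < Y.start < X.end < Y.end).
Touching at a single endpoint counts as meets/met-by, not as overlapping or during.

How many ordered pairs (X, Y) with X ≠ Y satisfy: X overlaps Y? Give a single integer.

Checking all 72 ordered pairs for relation 'overlaps'; matching pairs in alphabetical order:
(P2, P7): P2 overlaps P7 ✓
(P3, P4): P3 overlaps P4 ✓
(P3, P7): P3 overlaps P7 ✓
(P4, P7): P4 overlaps P7 ✓
(P7, P1): P7 overlaps P1 ✓
(P7, P5): P7 overlaps P5 ✓
Count: 6.

6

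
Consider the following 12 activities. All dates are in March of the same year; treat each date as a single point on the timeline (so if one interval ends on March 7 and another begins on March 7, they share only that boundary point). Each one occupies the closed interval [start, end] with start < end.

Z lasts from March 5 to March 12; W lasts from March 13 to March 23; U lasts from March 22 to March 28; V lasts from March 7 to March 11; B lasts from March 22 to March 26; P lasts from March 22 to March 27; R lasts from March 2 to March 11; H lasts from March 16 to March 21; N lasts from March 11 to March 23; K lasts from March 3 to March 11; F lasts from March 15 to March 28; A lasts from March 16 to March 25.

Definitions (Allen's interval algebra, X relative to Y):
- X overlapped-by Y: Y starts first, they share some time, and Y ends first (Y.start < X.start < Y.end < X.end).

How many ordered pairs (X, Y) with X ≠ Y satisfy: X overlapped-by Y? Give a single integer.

Checking all 132 ordered pairs for relation 'overlapped-by'; matching pairs in alphabetical order:
(A, N): A overlapped-by N ✓
(A, W): A overlapped-by W ✓
(B, A): B overlapped-by A ✓
(B, N): B overlapped-by N ✓
(B, W): B overlapped-by W ✓
(F, N): F overlapped-by N ✓
(F, W): F overlapped-by W ✓
(N, Z): N overlapped-by Z ✓
(P, A): P overlapped-by A ✓
(P, N): P overlapped-by N ✓
(P, W): P overlapped-by W ✓
(U, A): U overlapped-by A ✓
(U, N): U overlapped-by N ✓
(U, W): U overlapped-by W ✓
(Z, K): Z overlapped-by K ✓
(Z, R): Z overlapped-by R ✓
Count: 16.

16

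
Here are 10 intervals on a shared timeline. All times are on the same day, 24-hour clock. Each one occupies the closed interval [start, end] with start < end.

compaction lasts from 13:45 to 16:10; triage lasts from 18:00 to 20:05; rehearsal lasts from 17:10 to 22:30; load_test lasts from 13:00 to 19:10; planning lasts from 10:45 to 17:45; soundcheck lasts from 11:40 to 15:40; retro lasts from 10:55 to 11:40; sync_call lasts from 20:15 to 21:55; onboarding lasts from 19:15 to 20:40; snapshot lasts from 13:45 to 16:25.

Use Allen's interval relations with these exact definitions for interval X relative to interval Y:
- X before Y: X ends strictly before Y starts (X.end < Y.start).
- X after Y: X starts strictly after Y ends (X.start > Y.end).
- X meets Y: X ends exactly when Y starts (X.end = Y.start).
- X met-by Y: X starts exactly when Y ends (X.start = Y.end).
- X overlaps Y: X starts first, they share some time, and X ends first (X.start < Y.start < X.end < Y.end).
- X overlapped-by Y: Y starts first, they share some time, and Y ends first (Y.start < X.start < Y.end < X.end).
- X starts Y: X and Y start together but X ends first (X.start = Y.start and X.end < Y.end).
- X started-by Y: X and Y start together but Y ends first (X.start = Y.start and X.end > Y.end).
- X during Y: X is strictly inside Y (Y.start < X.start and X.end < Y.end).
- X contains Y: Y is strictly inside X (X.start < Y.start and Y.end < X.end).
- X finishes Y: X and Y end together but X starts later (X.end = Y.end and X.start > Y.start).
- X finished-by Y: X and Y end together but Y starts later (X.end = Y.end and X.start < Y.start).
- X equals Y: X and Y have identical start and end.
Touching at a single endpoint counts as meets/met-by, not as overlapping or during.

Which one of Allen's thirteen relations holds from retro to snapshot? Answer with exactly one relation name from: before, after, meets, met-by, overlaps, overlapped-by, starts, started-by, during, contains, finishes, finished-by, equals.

retro = [10:55, 11:40]; snapshot = [13:45, 16:25].
Compare endpoints: retro.start < snapshot.start, retro.start < snapshot.end, retro.end < snapshot.start, retro.end < snapshot.end.
That pattern is 'before'.

before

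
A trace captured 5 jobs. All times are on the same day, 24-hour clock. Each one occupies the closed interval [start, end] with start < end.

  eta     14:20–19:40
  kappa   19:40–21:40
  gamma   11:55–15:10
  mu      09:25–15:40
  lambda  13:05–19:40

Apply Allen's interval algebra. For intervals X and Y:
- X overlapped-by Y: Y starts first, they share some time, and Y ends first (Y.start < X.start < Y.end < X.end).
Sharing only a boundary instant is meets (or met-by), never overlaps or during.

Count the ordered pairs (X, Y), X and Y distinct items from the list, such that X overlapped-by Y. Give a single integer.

Checking all 20 ordered pairs for relation 'overlapped-by'; matching pairs in alphabetical order:
(eta, gamma): eta overlapped-by gamma ✓
(eta, mu): eta overlapped-by mu ✓
(lambda, gamma): lambda overlapped-by gamma ✓
(lambda, mu): lambda overlapped-by mu ✓
Count: 4.

4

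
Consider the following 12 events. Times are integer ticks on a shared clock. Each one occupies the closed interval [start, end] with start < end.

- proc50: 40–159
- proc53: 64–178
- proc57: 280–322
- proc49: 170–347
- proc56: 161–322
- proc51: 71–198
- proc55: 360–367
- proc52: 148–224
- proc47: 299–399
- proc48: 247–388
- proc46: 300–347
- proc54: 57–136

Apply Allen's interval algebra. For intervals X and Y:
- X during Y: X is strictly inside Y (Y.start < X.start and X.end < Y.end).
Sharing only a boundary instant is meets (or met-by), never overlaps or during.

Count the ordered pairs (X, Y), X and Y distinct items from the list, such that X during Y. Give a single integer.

7

Checking all 132 ordered pairs for relation 'during'; matching pairs in alphabetical order:
(proc46, proc47): proc46 during proc47 ✓
(proc46, proc48): proc46 during proc48 ✓
(proc54, proc50): proc54 during proc50 ✓
(proc55, proc47): proc55 during proc47 ✓
(proc55, proc48): proc55 during proc48 ✓
(proc57, proc48): proc57 during proc48 ✓
(proc57, proc49): proc57 during proc49 ✓
Count: 7.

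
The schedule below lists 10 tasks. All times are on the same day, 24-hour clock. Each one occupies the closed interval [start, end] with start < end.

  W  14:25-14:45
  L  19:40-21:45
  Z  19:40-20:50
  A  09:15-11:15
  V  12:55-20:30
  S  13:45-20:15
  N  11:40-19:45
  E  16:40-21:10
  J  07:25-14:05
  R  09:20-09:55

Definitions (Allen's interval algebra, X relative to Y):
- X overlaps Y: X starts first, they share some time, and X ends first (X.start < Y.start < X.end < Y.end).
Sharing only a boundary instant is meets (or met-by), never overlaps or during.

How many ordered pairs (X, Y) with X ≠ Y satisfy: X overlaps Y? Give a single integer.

Checking all 90 ordered pairs for relation 'overlaps'; matching pairs in alphabetical order:
(E, L): E overlaps L ✓
(J, N): J overlaps N ✓
(J, S): J overlaps S ✓
(J, V): J overlaps V ✓
(N, E): N overlaps E ✓
(N, L): N overlaps L ✓
(N, S): N overlaps S ✓
(N, V): N overlaps V ✓
(N, Z): N overlaps Z ✓
(S, E): S overlaps E ✓
(S, L): S overlaps L ✓
(S, Z): S overlaps Z ✓
(V, E): V overlaps E ✓
(V, L): V overlaps L ✓
(V, Z): V overlaps Z ✓
Count: 15.

15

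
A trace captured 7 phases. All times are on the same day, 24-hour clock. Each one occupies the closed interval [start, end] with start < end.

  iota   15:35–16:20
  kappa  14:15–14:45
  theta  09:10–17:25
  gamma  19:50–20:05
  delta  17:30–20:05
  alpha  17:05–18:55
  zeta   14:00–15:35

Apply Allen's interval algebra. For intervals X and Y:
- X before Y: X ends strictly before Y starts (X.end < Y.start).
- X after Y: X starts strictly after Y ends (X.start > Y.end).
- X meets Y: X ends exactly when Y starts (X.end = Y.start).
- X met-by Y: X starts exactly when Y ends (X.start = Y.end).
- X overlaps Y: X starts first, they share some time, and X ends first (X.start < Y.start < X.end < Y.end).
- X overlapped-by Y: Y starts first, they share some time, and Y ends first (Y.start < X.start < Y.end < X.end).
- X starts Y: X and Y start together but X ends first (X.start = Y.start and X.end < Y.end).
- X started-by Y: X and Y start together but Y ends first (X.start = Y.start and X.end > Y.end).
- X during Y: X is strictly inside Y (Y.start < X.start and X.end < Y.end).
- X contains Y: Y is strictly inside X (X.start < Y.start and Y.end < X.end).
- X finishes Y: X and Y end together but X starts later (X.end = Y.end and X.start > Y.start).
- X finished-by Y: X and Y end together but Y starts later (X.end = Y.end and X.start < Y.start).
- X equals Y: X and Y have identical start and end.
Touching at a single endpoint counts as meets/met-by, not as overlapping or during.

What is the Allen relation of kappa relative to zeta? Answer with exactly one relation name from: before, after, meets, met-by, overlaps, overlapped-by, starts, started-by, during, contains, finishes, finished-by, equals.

during

kappa = [14:15, 14:45]; zeta = [14:00, 15:35].
Compare endpoints: kappa.start > zeta.start, kappa.start < zeta.end, kappa.end > zeta.start, kappa.end < zeta.end.
That pattern is 'during'.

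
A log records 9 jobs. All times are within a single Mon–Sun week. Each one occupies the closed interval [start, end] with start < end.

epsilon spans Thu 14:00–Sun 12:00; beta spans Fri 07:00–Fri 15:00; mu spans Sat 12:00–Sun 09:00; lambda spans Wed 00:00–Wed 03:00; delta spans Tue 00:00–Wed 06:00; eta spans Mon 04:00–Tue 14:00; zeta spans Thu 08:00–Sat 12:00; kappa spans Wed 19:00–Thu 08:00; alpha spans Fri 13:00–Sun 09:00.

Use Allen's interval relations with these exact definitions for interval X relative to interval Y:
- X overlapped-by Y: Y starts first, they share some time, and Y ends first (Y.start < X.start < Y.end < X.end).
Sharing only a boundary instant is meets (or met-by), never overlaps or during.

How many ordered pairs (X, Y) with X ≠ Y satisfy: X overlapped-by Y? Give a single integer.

Checking all 72 ordered pairs for relation 'overlapped-by'; matching pairs in alphabetical order:
(alpha, beta): alpha overlapped-by beta ✓
(alpha, zeta): alpha overlapped-by zeta ✓
(delta, eta): delta overlapped-by eta ✓
(epsilon, zeta): epsilon overlapped-by zeta ✓
Count: 4.

4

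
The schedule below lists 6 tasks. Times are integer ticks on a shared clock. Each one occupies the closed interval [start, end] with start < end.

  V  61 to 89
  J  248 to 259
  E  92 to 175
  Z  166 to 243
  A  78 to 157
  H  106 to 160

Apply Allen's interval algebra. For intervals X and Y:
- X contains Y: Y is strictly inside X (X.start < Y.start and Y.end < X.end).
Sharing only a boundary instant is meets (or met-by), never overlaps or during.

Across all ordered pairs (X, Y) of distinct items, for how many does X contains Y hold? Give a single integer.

Checking all 30 ordered pairs for relation 'contains'; matching pairs in alphabetical order:
(E, H): E contains H ✓
Count: 1.

1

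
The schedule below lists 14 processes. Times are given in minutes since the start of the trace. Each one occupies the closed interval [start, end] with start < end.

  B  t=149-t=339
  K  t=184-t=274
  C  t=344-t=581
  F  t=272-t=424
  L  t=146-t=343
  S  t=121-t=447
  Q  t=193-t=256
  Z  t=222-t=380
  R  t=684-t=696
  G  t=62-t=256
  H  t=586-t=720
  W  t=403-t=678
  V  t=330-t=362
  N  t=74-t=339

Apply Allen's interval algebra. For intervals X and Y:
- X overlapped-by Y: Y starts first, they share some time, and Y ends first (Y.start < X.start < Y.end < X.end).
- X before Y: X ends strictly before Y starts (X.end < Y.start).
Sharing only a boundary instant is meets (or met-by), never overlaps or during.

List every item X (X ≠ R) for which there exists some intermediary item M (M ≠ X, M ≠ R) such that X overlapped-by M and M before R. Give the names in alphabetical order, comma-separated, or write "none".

B, C, F, H, K, L, N, S, V, W, Z

Target R = [t=684, t=696].
Intermediaries M with M before R: B, C, F, G, K, L, N, Q, S, V, W, Z.
Via B — items with X overlapped-by B: F, V, Z.
Via C — items with X overlapped-by C: W.
Via F — items with X overlapped-by F: C, W.
Via G — items with X overlapped-by G: B, K, L, N, S, Z.
Via K — items with X overlapped-by K: F, Z.
Via L — items with X overlapped-by L: F, V, Z.
Via N — items with X overlapped-by N: F, L, S, V, Z.
Via Q — items with X overlapped-by Q: Z.
Via S — items with X overlapped-by S: C, W.
Via V — items with X overlapped-by V: C.
Via W — items with X overlapped-by W: H.
Via Z — items with X overlapped-by Z: C, F.
Union: B, C, F, H, K, L, N, S, V, W, Z.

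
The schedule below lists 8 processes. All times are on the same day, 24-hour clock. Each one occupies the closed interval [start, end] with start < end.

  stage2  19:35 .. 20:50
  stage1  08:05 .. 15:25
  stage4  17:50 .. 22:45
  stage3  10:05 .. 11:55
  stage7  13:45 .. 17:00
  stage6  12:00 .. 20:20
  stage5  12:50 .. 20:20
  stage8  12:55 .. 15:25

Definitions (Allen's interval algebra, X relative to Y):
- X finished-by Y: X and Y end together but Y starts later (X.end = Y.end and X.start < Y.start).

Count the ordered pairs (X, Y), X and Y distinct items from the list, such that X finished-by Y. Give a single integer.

Checking all 56 ordered pairs for relation 'finished-by'; matching pairs in alphabetical order:
(stage1, stage8): stage1 finished-by stage8 ✓
(stage6, stage5): stage6 finished-by stage5 ✓
Count: 2.

2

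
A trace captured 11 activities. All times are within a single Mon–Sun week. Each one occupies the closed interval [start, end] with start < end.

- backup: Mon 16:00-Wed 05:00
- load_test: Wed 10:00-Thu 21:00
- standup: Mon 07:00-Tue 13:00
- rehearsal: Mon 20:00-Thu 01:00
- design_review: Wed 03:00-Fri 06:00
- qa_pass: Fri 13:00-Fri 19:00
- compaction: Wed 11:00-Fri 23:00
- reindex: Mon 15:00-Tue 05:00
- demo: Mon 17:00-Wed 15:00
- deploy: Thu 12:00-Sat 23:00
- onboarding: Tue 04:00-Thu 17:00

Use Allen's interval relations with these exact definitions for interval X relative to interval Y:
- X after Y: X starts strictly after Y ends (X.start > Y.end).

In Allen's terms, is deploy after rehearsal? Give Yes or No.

Yes

deploy = [Thu 12:00, Sat 23:00], rehearsal = [Mon 20:00, Thu 01:00].
Actual relation of deploy to rehearsal: after.
Asked whether 'after' holds → Yes.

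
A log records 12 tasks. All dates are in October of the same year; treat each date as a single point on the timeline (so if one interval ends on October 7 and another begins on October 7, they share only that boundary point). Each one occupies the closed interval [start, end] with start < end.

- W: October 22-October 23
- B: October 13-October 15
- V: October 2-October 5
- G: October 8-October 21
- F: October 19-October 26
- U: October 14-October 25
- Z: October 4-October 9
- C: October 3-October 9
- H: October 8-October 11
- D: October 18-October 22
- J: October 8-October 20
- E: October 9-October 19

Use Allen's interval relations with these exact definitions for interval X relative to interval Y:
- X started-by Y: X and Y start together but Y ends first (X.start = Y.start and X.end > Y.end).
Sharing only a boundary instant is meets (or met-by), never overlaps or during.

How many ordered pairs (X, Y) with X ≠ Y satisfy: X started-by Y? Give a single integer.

3

Checking all 132 ordered pairs for relation 'started-by'; matching pairs in alphabetical order:
(G, H): G started-by H ✓
(G, J): G started-by J ✓
(J, H): J started-by H ✓
Count: 3.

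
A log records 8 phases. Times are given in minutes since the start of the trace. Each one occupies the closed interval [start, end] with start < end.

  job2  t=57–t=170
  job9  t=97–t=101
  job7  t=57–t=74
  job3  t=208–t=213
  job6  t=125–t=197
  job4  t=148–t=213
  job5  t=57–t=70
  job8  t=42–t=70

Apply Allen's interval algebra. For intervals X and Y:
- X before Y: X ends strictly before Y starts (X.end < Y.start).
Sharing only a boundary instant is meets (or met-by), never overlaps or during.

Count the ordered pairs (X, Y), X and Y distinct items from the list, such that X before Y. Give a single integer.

Checking all 56 ordered pairs for relation 'before'; matching pairs in alphabetical order:
(job2, job3): job2 before job3 ✓
(job5, job3): job5 before job3 ✓
(job5, job4): job5 before job4 ✓
(job5, job6): job5 before job6 ✓
(job5, job9): job5 before job9 ✓
(job6, job3): job6 before job3 ✓
(job7, job3): job7 before job3 ✓
(job7, job4): job7 before job4 ✓
(job7, job6): job7 before job6 ✓
(job7, job9): job7 before job9 ✓
(job8, job3): job8 before job3 ✓
(job8, job4): job8 before job4 ✓
(job8, job6): job8 before job6 ✓
(job8, job9): job8 before job9 ✓
(job9, job3): job9 before job3 ✓
(job9, job4): job9 before job4 ✓
(job9, job6): job9 before job6 ✓
Count: 17.

17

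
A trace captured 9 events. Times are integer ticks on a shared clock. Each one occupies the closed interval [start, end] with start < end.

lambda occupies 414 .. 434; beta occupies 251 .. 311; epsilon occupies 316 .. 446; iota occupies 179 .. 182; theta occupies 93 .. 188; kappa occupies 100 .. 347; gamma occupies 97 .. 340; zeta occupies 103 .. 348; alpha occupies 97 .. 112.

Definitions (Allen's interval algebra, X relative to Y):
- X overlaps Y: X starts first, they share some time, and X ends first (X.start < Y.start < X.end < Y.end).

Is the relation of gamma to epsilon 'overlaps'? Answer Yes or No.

gamma = [97, 340], epsilon = [316, 446].
Actual relation of gamma to epsilon: overlaps.
Asked whether 'overlaps' holds → Yes.

Yes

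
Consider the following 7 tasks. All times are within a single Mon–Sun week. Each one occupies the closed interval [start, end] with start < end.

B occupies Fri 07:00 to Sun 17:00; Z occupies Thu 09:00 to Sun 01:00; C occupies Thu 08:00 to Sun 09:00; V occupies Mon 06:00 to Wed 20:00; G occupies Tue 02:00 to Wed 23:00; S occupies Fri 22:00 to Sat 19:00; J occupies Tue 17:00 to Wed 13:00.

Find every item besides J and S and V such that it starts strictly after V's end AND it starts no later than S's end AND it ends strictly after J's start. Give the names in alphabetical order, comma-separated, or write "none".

B, C, Z

Conditions: its start is strictly after V's end (X.start > Wed 20:00) AND its start is no later than S's end (X.start <= Sat 19:00) AND its end is strictly after J's start (X.end > Tue 17:00).
B: start Fri 07:00 > Wed 20:00? ✓; start Fri 07:00 <= Sat 19:00? ✓; end Sun 17:00 > Tue 17:00? ✓ → yes.
C: start Thu 08:00 > Wed 20:00? ✓; start Thu 08:00 <= Sat 19:00? ✓; end Sun 09:00 > Tue 17:00? ✓ → yes.
G: start Tue 02:00 > Wed 20:00? ✗; start Tue 02:00 <= Sat 19:00? ✓; end Wed 23:00 > Tue 17:00? ✓ → no.
Z: start Thu 09:00 > Wed 20:00? ✓; start Thu 09:00 <= Sat 19:00? ✓; end Sun 01:00 > Tue 17:00? ✓ → yes.
Result: B, C, Z.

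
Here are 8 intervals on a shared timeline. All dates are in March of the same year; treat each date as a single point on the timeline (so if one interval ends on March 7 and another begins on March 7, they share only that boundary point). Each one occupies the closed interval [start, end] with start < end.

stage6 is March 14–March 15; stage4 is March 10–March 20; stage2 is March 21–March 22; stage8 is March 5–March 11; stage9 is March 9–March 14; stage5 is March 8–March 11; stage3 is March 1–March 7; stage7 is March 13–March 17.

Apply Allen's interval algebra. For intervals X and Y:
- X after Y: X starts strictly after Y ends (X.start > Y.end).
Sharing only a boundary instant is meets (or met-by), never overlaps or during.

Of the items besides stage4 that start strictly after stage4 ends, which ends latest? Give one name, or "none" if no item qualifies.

Target stage4 = [March 10, March 20].
stage2 [March 21, March 22] → after → candidate.
stage3 [March 1, March 7] → before → excluded.
stage5 [March 8, March 11] → overlaps → excluded.
stage6 [March 14, March 15] → during → excluded.
stage7 [March 13, March 17] → during → excluded.
stage8 [March 5, March 11] → overlaps → excluded.
stage9 [March 9, March 14] → overlaps → excluded.
Among candidates, latest end is March 22 → stage2.

stage2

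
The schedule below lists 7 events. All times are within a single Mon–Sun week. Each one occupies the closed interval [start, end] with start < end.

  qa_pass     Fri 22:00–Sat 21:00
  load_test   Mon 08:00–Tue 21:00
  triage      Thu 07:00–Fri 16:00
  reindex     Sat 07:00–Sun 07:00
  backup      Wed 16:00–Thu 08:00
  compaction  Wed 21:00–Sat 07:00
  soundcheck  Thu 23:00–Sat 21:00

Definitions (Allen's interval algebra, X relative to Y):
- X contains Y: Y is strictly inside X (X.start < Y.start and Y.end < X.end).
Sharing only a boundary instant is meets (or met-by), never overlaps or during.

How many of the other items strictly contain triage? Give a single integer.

Target triage = [Thu 07:00, Fri 16:00].
backup [Wed 16:00, Thu 08:00] → overlaps → no.
compaction [Wed 21:00, Sat 07:00] → contains → counts.
load_test [Mon 08:00, Tue 21:00] → before → no.
qa_pass [Fri 22:00, Sat 21:00] → after → no.
reindex [Sat 07:00, Sun 07:00] → after → no.
soundcheck [Thu 23:00, Sat 21:00] → overlapped-by → no.
Total: 1.

1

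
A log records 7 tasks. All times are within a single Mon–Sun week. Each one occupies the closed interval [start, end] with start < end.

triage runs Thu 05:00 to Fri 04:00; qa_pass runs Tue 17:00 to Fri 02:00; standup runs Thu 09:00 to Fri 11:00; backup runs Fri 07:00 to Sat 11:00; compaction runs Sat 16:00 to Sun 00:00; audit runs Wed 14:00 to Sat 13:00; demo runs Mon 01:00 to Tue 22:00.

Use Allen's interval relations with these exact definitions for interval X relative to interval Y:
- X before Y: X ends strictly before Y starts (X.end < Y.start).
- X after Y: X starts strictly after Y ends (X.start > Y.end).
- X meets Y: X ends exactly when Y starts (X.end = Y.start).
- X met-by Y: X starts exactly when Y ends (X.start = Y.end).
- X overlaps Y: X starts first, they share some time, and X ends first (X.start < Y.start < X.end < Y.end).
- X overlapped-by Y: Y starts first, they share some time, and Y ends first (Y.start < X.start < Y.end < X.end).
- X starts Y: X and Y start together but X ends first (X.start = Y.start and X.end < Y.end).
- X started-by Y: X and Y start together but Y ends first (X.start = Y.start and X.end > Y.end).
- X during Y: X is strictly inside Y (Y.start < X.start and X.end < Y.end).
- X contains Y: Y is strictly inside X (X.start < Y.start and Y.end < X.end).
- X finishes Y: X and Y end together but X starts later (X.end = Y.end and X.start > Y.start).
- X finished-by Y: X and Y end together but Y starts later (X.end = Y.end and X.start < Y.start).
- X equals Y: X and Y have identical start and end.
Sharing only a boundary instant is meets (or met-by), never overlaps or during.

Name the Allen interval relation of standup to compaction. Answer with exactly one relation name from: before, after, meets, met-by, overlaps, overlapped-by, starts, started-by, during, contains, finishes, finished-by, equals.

standup = [Thu 09:00, Fri 11:00]; compaction = [Sat 16:00, Sun 00:00].
Compare endpoints: standup.start < compaction.start, standup.start < compaction.end, standup.end < compaction.start, standup.end < compaction.end.
That pattern is 'before'.

before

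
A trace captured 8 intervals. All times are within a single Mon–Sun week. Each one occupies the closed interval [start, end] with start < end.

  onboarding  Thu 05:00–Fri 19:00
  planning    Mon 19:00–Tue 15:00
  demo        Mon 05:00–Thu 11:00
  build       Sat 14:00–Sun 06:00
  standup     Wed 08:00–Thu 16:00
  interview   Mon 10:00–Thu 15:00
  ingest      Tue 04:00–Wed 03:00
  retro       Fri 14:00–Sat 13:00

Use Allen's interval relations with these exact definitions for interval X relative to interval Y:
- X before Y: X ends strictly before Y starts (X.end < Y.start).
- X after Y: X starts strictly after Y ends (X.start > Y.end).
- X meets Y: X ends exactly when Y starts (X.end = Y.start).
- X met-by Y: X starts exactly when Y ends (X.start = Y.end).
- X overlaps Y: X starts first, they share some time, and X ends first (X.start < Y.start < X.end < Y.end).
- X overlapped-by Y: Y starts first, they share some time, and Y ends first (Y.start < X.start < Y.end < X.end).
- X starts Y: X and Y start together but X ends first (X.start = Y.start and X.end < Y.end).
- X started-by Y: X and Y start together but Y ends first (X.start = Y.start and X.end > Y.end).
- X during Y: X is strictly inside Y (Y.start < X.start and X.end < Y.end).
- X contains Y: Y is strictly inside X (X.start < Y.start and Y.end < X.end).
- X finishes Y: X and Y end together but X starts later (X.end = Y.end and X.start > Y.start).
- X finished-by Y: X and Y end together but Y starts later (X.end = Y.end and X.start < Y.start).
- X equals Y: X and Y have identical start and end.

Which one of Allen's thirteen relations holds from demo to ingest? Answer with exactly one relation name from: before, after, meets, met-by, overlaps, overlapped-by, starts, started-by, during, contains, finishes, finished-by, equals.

contains

demo = [Mon 05:00, Thu 11:00]; ingest = [Tue 04:00, Wed 03:00].
Compare endpoints: demo.start < ingest.start, demo.start < ingest.end, demo.end > ingest.start, demo.end > ingest.end.
That pattern is 'contains'.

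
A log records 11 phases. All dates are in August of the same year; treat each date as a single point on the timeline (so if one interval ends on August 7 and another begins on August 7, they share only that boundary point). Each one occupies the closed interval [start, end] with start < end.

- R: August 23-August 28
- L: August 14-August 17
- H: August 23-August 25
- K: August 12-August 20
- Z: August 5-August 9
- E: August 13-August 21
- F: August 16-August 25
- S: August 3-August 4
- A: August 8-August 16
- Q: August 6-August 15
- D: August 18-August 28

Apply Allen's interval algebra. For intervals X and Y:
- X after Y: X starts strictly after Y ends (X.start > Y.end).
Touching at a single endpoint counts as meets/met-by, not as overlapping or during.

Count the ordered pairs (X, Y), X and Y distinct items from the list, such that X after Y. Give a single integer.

31

Checking all 110 ordered pairs for relation 'after'; matching pairs in alphabetical order:
(A, S): A after S ✓
(D, A): D after A ✓
(D, L): D after L ✓
(D, Q): D after Q ✓
(D, S): D after S ✓
(D, Z): D after Z ✓
(E, S): E after S ✓
(E, Z): E after Z ✓
(F, Q): F after Q ✓
(F, S): F after S ✓
(F, Z): F after Z ✓
(H, A): H after A ✓
(H, E): H after E ✓
(H, K): H after K ✓
(H, L): H after L ✓
(H, Q): H after Q ✓
(H, S): H after S ✓
(H, Z): H after Z ✓
(K, S): K after S ✓
(K, Z): K after Z ✓
(L, S): L after S ✓
(L, Z): L after Z ✓
(Q, S): Q after S ✓
(R, A): R after A ✓
... plus 7 further pairs not listed.
Count: 31.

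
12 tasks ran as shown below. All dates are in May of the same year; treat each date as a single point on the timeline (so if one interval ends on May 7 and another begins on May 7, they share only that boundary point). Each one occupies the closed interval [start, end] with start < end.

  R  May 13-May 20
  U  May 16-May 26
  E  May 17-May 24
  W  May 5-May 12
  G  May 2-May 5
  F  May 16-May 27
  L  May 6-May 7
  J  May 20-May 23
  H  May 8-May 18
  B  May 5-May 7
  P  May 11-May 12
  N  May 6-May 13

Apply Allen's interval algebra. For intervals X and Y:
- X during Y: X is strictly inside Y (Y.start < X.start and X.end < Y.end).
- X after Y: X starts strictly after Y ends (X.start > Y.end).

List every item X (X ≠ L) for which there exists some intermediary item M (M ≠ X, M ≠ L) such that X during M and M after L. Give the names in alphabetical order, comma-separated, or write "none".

E, J, P

Target L = [May 6, May 7].
Intermediaries M with M after L: E, F, H, J, P, R, U.
Via E — items with X during E: J.
Via F — items with X during F: E, J.
Via H — items with X during H: P.
Via J — items with X during J: none.
Via P — items with X during P: none.
Via R — items with X during R: none.
Via U — items with X during U: E, J.
Union: E, J, P.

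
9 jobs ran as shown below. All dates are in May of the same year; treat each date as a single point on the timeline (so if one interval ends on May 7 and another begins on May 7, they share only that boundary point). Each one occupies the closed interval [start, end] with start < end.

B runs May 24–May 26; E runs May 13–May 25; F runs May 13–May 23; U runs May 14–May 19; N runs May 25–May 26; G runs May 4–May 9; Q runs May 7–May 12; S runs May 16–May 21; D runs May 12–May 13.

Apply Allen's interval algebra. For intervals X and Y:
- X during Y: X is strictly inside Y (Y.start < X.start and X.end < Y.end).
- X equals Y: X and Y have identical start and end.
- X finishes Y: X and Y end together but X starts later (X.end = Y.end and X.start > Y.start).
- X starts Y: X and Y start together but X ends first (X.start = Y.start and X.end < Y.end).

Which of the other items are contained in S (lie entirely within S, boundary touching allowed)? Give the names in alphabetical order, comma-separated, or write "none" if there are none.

Target S = [May 16, May 21].
B [May 24, May 26] → after → no.
D [May 12, May 13] → before → no.
E [May 13, May 25] → contains → no.
F [May 13, May 23] → contains → no.
G [May 4, May 9] → before → no.
N [May 25, May 26] → after → no.
Q [May 7, May 12] → before → no.
U [May 14, May 19] → overlaps → no.
Result: none.

none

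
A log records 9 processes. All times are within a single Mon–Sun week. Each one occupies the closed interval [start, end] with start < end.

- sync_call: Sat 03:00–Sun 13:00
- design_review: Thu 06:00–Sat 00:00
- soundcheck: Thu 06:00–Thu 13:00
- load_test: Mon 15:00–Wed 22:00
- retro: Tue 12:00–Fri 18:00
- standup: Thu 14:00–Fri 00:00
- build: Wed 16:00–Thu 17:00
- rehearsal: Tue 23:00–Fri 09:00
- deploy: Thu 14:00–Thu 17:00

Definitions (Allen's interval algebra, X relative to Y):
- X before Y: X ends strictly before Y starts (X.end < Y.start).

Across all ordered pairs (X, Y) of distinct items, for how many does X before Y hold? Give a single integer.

Checking all 72 ordered pairs for relation 'before'; matching pairs in alphabetical order:
(build, sync_call): build before sync_call ✓
(deploy, sync_call): deploy before sync_call ✓
(design_review, sync_call): design_review before sync_call ✓
(load_test, deploy): load_test before deploy ✓
(load_test, design_review): load_test before design_review ✓
(load_test, soundcheck): load_test before soundcheck ✓
(load_test, standup): load_test before standup ✓
(load_test, sync_call): load_test before sync_call ✓
(rehearsal, sync_call): rehearsal before sync_call ✓
(retro, sync_call): retro before sync_call ✓
(soundcheck, deploy): soundcheck before deploy ✓
(soundcheck, standup): soundcheck before standup ✓
(soundcheck, sync_call): soundcheck before sync_call ✓
(standup, sync_call): standup before sync_call ✓
Count: 14.

14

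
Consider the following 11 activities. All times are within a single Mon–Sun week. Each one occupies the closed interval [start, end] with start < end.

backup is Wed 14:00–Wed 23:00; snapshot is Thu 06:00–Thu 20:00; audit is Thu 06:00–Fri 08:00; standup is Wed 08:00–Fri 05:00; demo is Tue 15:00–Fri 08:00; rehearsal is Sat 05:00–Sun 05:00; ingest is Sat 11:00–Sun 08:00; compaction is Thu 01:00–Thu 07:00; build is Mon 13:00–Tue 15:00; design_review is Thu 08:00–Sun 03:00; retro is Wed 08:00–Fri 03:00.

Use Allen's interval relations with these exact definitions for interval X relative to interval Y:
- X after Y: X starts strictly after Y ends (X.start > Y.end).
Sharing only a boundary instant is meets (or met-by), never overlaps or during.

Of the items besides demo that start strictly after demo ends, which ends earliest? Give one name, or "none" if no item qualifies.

rehearsal

Target demo = [Tue 15:00, Fri 08:00].
audit [Thu 06:00, Fri 08:00] → finishes → excluded.
backup [Wed 14:00, Wed 23:00] → during → excluded.
build [Mon 13:00, Tue 15:00] → meets → excluded.
compaction [Thu 01:00, Thu 07:00] → during → excluded.
design_review [Thu 08:00, Sun 03:00] → overlapped-by → excluded.
ingest [Sat 11:00, Sun 08:00] → after → candidate.
rehearsal [Sat 05:00, Sun 05:00] → after → candidate.
retro [Wed 08:00, Fri 03:00] → during → excluded.
snapshot [Thu 06:00, Thu 20:00] → during → excluded.
standup [Wed 08:00, Fri 05:00] → during → excluded.
Among candidates, earliest end is Sun 05:00 → rehearsal.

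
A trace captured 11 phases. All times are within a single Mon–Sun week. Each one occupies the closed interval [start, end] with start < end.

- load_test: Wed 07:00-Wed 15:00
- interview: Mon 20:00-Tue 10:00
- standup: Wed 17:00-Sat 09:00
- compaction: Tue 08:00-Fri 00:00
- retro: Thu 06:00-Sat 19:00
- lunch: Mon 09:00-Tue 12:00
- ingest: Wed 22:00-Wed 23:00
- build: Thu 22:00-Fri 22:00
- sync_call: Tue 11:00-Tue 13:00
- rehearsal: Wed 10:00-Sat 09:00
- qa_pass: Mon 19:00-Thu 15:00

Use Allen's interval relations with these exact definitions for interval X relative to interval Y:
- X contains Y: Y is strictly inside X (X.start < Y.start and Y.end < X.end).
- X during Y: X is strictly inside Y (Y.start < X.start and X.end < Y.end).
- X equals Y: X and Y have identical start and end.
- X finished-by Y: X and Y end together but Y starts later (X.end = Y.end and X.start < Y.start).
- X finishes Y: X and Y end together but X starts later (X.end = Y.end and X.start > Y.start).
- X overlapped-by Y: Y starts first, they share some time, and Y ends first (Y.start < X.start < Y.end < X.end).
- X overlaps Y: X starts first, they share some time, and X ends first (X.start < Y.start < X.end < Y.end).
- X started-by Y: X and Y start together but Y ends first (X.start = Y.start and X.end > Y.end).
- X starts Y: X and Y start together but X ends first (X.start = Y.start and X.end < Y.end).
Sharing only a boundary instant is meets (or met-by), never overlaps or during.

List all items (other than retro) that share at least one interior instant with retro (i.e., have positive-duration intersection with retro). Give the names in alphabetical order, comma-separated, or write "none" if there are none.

Target retro = [Thu 06:00, Sat 19:00].
build [Thu 22:00, Fri 22:00] → during → yes.
compaction [Tue 08:00, Fri 00:00] → overlaps → yes.
ingest [Wed 22:00, Wed 23:00] → before → no.
interview [Mon 20:00, Tue 10:00] → before → no.
load_test [Wed 07:00, Wed 15:00] → before → no.
lunch [Mon 09:00, Tue 12:00] → before → no.
qa_pass [Mon 19:00, Thu 15:00] → overlaps → yes.
rehearsal [Wed 10:00, Sat 09:00] → overlaps → yes.
standup [Wed 17:00, Sat 09:00] → overlaps → yes.
sync_call [Tue 11:00, Tue 13:00] → before → no.
Result: build, compaction, qa_pass, rehearsal, standup.

build, compaction, qa_pass, rehearsal, standup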